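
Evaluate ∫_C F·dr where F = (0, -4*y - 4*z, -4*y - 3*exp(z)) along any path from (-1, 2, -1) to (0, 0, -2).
-(3 - 3*E)*exp(-2)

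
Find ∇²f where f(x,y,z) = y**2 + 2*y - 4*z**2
-6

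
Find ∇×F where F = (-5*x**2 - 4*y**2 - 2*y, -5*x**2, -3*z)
(0, 0, -10*x + 8*y + 2)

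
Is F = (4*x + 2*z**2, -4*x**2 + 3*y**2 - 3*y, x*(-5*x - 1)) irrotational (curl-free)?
No, ∇×F = (0, 10*x + 4*z + 1, -8*x)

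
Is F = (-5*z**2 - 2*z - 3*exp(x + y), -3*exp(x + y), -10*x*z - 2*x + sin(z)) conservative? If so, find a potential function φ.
Yes, F is conservative. φ = -5*x*z**2 - 2*x*z - 3*exp(x + y) - cos(z)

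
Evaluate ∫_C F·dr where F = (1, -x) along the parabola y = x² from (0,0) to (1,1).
1/3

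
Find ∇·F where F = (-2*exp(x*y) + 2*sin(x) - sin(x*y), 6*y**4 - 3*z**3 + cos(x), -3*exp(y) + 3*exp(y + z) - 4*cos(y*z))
24*y**3 - 2*y*exp(x*y) + 4*y*sin(y*z) - y*cos(x*y) + 3*exp(y + z) + 2*cos(x)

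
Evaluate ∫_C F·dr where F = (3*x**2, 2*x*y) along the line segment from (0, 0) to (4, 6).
160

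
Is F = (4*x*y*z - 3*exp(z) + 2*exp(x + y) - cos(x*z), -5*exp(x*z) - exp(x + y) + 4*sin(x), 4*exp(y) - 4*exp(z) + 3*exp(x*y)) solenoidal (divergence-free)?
No, ∇·F = 4*y*z + z*sin(x*z) - 4*exp(z) + exp(x + y)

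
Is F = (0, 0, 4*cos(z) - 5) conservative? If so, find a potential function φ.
Yes, F is conservative. φ = -5*z + 4*sin(z)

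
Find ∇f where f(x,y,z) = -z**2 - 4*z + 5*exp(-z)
(0, 0, -2*z - 4 - 5*exp(-z))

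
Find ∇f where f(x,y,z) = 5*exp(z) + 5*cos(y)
(0, -5*sin(y), 5*exp(z))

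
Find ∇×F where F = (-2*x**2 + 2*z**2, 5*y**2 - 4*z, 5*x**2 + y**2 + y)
(2*y + 5, -10*x + 4*z, 0)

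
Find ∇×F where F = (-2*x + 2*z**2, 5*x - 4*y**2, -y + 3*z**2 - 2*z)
(-1, 4*z, 5)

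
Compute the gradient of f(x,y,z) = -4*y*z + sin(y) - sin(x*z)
(-z*cos(x*z), -4*z + cos(y), -x*cos(x*z) - 4*y)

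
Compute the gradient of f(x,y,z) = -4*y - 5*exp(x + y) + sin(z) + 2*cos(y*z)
(-5*exp(x + y), -2*z*sin(y*z) - 5*exp(x + y) - 4, -2*y*sin(y*z) + cos(z))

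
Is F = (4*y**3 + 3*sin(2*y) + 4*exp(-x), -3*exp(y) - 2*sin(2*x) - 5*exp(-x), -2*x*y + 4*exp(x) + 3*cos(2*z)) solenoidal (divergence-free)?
No, ∇·F = -3*exp(y) - 6*sin(2*z) - 4*exp(-x)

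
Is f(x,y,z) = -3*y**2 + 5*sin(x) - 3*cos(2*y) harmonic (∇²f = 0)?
No, ∇²f = -5*sin(x) + 12*cos(2*y) - 6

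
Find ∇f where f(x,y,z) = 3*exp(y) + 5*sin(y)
(0, 3*exp(y) + 5*cos(y), 0)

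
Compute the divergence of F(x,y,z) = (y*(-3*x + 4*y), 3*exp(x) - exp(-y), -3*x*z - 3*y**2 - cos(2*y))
-3*x - 3*y + exp(-y)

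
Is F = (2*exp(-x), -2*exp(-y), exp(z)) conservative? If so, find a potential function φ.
Yes, F is conservative. φ = exp(z) + 2*exp(-y) - 2*exp(-x)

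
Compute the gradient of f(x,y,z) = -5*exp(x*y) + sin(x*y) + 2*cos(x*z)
(-5*y*exp(x*y) + y*cos(x*y) - 2*z*sin(x*z), x*(-5*exp(x*y) + cos(x*y)), -2*x*sin(x*z))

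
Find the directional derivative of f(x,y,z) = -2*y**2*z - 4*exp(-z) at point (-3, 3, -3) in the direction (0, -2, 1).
sqrt(5)*(-18 + 4*exp(3)/5)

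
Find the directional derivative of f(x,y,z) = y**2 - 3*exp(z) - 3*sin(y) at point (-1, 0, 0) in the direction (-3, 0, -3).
3*sqrt(2)/2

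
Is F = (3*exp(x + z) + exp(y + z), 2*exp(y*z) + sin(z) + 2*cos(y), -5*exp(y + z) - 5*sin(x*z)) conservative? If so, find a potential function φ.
No, ∇×F = (-2*y*exp(y*z) - 5*exp(y + z) - cos(z), 5*z*cos(x*z) + 3*exp(x + z) + exp(y + z), -exp(y + z)) ≠ 0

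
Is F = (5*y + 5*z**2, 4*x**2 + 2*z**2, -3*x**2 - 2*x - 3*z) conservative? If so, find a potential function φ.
No, ∇×F = (-4*z, 6*x + 10*z + 2, 8*x - 5) ≠ 0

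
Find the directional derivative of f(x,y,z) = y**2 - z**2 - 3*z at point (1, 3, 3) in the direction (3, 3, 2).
0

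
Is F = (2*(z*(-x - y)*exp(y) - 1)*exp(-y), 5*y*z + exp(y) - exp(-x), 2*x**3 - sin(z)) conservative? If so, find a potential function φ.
No, ∇×F = (-5*y, -6*x**2 - 2*x - 2*y, 2*z - 2*exp(-y) + exp(-x)) ≠ 0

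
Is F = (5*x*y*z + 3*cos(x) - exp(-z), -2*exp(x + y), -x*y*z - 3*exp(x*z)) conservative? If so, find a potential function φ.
No, ∇×F = (-x*z, 5*x*y + y*z + 3*z*exp(x*z) + exp(-z), -5*x*z - 2*exp(x + y)) ≠ 0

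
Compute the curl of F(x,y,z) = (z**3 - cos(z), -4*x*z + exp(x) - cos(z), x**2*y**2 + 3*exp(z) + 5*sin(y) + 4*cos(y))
(2*x**2*y + 4*x - 4*sin(y) - sin(z) + 5*cos(y), -2*x*y**2 + 3*z**2 + sin(z), -4*z + exp(x))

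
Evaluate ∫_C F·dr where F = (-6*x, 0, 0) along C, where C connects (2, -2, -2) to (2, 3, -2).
0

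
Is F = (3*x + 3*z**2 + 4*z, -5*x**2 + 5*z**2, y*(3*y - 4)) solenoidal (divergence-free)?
No, ∇·F = 3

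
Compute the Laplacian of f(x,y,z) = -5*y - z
0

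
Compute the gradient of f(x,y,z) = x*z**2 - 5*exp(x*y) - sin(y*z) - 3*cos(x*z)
(-5*y*exp(x*y) + z**2 + 3*z*sin(x*z), -5*x*exp(x*y) - z*cos(y*z), 2*x*z + 3*x*sin(x*z) - y*cos(y*z))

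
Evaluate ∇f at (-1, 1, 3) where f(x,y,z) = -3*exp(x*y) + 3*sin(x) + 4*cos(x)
(-3*exp(-1) + 3*cos(1) + 4*sin(1), 3*exp(-1), 0)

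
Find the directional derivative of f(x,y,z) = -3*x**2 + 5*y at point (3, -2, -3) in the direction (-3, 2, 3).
32*sqrt(22)/11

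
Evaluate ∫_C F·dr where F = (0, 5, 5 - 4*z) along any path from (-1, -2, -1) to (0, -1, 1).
15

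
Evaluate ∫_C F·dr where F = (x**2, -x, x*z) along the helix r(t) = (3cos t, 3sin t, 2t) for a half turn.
-42 - 9*pi/2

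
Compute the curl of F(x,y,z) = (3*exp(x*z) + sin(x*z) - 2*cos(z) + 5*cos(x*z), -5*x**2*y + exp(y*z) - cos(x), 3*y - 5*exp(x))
(-y*exp(y*z) + 3, 3*x*exp(x*z) - 5*x*sin(x*z) + x*cos(x*z) + 5*exp(x) + 2*sin(z), -10*x*y + sin(x))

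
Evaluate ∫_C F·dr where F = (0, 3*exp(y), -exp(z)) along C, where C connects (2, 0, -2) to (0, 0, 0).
-1 + exp(-2)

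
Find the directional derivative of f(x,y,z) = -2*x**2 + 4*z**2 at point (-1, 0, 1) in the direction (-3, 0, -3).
-6*sqrt(2)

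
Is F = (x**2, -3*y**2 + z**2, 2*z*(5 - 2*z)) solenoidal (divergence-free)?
No, ∇·F = 2*x - 6*y - 8*z + 10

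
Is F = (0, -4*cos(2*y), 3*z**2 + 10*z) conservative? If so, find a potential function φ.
Yes, F is conservative. φ = z**3 + 5*z**2 - 2*sin(2*y)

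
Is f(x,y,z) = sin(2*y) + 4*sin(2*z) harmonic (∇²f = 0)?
No, ∇²f = -4*sin(2*y) - 16*sin(2*z)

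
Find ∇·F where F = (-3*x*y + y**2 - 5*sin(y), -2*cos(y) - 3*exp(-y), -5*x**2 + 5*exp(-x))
-3*y + 2*sin(y) + 3*exp(-y)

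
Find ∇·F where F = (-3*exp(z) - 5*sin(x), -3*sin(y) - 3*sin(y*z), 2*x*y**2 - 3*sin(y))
-3*z*cos(y*z) - 5*cos(x) - 3*cos(y)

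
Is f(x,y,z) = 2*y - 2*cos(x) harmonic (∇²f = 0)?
No, ∇²f = 2*cos(x)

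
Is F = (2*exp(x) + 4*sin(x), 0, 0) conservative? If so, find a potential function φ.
Yes, F is conservative. φ = 2*exp(x) - 4*cos(x)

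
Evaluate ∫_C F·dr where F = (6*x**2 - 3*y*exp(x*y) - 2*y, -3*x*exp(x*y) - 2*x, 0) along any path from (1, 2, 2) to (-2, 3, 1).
-2 - 3*exp(-6) + 3*exp(2)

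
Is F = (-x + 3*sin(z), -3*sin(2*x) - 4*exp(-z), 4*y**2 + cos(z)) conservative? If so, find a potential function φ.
No, ∇×F = (8*y - 4*exp(-z), 3*cos(z), -6*cos(2*x)) ≠ 0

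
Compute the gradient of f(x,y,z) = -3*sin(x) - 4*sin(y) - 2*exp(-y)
(-3*cos(x), -4*cos(y) + 2*exp(-y), 0)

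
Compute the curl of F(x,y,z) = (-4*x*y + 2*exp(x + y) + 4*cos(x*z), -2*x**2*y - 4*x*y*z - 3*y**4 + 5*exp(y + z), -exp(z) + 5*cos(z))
(4*x*y - 5*exp(y + z), -4*x*sin(x*z), -4*x*y + 4*x - 4*y*z - 2*exp(x + y))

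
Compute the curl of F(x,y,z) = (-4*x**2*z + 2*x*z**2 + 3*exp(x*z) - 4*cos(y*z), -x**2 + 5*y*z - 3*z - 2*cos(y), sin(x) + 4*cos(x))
(3 - 5*y, -4*x**2 + 4*x*z + 3*x*exp(x*z) + 4*y*sin(y*z) + 4*sin(x) - cos(x), -2*x - 4*z*sin(y*z))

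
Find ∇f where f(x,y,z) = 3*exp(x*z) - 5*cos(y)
(3*z*exp(x*z), 5*sin(y), 3*x*exp(x*z))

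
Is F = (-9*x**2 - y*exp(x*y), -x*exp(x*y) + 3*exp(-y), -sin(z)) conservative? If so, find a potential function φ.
Yes, F is conservative. φ = -3*x**3 - exp(x*y) + cos(z) - 3*exp(-y)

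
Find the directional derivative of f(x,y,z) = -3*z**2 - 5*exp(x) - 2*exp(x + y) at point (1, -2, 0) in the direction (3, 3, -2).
3*sqrt(22)*(-5*exp(2) - 4)*exp(-1)/22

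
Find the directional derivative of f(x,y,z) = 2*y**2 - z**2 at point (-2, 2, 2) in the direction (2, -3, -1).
-10*sqrt(14)/7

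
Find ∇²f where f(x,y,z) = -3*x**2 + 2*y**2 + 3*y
-2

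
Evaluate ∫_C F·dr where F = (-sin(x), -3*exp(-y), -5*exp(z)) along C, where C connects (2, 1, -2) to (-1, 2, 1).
-5*E - 3*exp(-1) - cos(2) + cos(1) + 8*exp(-2)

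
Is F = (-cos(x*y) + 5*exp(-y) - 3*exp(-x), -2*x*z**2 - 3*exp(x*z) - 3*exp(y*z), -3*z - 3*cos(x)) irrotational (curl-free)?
No, ∇×F = (4*x*z + 3*x*exp(x*z) + 3*y*exp(y*z), -3*sin(x), -x*sin(x*y) - 2*z**2 - 3*z*exp(x*z) + 5*exp(-y))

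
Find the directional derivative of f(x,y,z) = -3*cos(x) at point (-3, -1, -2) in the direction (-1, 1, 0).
3*sqrt(2)*sin(3)/2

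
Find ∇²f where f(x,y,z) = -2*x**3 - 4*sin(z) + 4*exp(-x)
-12*x + 4*sin(z) + 4*exp(-x)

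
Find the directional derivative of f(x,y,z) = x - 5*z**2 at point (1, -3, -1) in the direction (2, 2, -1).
-8/3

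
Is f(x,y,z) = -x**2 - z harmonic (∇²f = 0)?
No, ∇²f = -2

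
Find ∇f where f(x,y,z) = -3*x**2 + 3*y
(-6*x, 3, 0)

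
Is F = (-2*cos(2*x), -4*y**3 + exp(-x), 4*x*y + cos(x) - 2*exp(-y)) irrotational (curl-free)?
No, ∇×F = (4*x + 2*exp(-y), -4*y + sin(x), -exp(-x))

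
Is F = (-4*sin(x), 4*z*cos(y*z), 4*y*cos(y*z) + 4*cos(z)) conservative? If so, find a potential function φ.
Yes, F is conservative. φ = 4*sin(z) + 4*sin(y*z) + 4*cos(x)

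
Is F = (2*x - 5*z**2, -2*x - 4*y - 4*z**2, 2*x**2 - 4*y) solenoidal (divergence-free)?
No, ∇·F = -2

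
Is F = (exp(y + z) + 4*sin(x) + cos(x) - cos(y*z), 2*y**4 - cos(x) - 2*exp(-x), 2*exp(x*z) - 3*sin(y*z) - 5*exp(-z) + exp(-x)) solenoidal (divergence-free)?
No, ∇·F = 2*x*exp(x*z) + 8*y**3 - 3*y*cos(y*z) - sin(x) + 4*cos(x) + 5*exp(-z)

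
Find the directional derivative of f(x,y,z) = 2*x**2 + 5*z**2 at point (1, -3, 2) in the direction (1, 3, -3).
-56*sqrt(19)/19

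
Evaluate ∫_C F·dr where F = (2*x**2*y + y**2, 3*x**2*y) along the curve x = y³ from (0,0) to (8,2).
3648/5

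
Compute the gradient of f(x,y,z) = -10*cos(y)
(0, 10*sin(y), 0)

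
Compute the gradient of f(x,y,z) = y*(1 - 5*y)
(0, 1 - 10*y, 0)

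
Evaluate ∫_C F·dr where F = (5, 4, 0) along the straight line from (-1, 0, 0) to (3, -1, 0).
16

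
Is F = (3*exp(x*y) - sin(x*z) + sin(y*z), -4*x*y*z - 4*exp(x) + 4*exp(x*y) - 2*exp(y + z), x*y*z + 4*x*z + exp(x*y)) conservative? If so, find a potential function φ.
No, ∇×F = (4*x*y + x*z + x*exp(x*y) + 2*exp(y + z), -x*cos(x*z) - y*z - y*exp(x*y) + y*cos(y*z) - 4*z, -3*x*exp(x*y) - 4*y*z + 4*y*exp(x*y) - z*cos(y*z) - 4*exp(x)) ≠ 0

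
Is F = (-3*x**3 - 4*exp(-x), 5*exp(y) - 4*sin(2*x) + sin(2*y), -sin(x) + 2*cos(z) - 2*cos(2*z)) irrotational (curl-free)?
No, ∇×F = (0, cos(x), -8*cos(2*x))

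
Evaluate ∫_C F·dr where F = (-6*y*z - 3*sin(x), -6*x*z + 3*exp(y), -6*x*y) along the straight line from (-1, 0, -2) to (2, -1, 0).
-3 - 3*cos(1) + 3*cos(2) + 3*exp(-1)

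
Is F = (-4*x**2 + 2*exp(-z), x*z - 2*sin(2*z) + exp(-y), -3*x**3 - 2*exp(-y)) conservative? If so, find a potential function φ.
No, ∇×F = (-x + 4*cos(2*z) + 2*exp(-y), 9*x**2 - 2*exp(-z), z) ≠ 0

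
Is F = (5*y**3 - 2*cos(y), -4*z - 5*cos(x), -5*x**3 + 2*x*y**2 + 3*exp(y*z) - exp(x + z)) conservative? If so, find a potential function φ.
No, ∇×F = (4*x*y + 3*z*exp(y*z) + 4, 15*x**2 - 2*y**2 + exp(x + z), -15*y**2 + 5*sin(x) - 2*sin(y)) ≠ 0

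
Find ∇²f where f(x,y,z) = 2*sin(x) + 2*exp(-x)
-2*sin(x) + 2*exp(-x)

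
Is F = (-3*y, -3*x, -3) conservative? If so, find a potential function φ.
Yes, F is conservative. φ = -3*x*y - 3*z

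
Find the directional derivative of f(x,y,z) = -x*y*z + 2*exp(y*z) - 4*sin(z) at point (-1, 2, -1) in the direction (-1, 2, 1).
-sqrt(6)*(1 + 2*cos(1))/3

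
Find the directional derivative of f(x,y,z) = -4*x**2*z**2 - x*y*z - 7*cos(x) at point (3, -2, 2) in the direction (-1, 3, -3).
sqrt(19)*(488 - 7*sin(3))/19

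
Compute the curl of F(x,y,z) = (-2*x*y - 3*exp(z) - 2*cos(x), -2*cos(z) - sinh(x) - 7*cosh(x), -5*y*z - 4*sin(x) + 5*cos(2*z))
(-5*z - 2*sin(z), -3*exp(z) + 4*cos(x), 2*x - 7*sinh(x) - cosh(x))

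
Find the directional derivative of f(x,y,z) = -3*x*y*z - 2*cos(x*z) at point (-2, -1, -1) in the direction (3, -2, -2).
sqrt(17)*(2*sin(2) + 15)/17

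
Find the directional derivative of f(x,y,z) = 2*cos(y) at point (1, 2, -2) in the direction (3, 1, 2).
-sqrt(14)*sin(2)/7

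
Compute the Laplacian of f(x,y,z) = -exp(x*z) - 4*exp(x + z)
-x**2*exp(x*z) - z**2*exp(x*z) - 8*exp(x + z)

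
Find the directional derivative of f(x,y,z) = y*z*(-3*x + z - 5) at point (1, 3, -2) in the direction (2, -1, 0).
16*sqrt(5)/5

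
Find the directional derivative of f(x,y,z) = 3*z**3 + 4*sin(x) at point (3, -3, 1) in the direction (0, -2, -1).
-9*sqrt(5)/5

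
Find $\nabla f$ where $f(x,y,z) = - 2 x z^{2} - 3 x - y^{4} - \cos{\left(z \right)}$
(-2*z**2 - 3, -4*y**3, -4*x*z + sin(z))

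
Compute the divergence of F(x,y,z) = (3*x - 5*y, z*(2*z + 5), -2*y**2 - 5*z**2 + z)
4 - 10*z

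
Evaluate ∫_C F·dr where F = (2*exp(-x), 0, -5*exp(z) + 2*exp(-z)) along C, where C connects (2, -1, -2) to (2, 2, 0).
-7 + 5*exp(-2) + 2*exp(2)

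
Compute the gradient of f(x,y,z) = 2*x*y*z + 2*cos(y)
(2*y*z, 2*x*z - 2*sin(y), 2*x*y)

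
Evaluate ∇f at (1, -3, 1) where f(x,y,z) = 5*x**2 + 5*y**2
(10, -30, 0)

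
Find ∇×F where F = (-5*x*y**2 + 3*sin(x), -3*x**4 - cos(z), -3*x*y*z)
(-3*x*z - sin(z), 3*y*z, -12*x**3 + 10*x*y)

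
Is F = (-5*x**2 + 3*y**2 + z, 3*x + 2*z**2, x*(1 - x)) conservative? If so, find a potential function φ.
No, ∇×F = (-4*z, 2*x, 3 - 6*y) ≠ 0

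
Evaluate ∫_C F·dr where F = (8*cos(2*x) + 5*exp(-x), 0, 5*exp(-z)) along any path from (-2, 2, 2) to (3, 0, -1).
-5*E + 4*sin(4) + 4*sin(6) - 5*exp(-3) + 5*exp(-2) + 5*exp(2)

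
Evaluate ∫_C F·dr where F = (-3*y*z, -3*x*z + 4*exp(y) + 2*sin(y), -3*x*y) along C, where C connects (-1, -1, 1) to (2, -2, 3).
-4*exp(-1) + 4*exp(-2) - 2*cos(2) + 2*cos(1) + 39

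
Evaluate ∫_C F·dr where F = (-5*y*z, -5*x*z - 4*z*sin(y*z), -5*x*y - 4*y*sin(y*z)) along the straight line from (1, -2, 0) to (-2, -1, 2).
-24 + 4*cos(2)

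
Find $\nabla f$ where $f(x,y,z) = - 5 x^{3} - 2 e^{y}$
(-15*x**2, -2*exp(y), 0)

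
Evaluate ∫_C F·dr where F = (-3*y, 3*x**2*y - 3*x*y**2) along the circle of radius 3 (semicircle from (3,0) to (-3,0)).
-135*pi/8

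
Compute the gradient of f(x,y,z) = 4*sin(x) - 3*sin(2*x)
(4*cos(x) - 6*cos(2*x), 0, 0)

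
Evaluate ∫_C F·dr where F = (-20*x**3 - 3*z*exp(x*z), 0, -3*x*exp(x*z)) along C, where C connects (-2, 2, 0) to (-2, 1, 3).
3 - 3*exp(-6)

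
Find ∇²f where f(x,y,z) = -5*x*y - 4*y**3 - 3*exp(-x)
-24*y - 3*exp(-x)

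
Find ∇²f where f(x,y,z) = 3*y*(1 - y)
-6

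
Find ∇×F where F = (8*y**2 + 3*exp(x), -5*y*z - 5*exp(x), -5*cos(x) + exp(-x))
(5*y, -5*sin(x) + exp(-x), -16*y - 5*exp(x))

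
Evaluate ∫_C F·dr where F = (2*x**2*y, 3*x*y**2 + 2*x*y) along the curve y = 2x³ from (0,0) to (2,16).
824704/105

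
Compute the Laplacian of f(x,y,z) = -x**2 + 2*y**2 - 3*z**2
-4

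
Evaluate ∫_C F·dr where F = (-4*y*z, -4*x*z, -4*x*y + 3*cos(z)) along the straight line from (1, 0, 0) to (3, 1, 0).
0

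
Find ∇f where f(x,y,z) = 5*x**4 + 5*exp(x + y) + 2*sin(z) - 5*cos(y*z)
(20*x**3 + 5*exp(x + y), 5*z*sin(y*z) + 5*exp(x + y), 5*y*sin(y*z) + 2*cos(z))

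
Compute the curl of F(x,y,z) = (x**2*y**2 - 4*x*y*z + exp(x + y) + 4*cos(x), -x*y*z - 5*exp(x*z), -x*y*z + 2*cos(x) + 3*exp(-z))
(x*(y - z + 5*exp(x*z)), -4*x*y + y*z + 2*sin(x), -2*x**2*y + 4*x*z - y*z - 5*z*exp(x*z) - exp(x + y))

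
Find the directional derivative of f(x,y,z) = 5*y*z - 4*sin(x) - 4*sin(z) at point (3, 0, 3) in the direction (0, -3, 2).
-sqrt(13)*(8*cos(3) + 45)/13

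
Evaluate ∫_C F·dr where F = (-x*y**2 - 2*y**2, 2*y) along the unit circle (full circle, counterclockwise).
0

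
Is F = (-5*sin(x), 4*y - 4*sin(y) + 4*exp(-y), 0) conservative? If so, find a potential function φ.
Yes, F is conservative. φ = 2*y**2 + 5*cos(x) + 4*cos(y) - 4*exp(-y)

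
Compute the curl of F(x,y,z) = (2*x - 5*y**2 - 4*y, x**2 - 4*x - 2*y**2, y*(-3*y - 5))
(-6*y - 5, 0, 2*x + 10*y)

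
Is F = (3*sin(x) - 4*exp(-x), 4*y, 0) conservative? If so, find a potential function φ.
Yes, F is conservative. φ = 2*y**2 - 3*cos(x) + 4*exp(-x)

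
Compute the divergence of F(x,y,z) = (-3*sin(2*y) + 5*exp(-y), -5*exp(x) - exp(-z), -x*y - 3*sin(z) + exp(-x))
-3*cos(z)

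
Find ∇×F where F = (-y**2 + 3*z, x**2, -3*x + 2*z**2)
(0, 6, 2*x + 2*y)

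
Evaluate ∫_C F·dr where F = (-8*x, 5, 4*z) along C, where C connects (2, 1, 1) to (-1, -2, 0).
-5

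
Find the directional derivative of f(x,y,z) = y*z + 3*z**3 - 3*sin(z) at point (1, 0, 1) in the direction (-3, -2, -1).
sqrt(14)*(-11 + 3*cos(1))/14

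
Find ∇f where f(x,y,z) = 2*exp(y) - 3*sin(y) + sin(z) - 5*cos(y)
(0, 2*exp(y) + 5*sin(y) - 3*cos(y), cos(z))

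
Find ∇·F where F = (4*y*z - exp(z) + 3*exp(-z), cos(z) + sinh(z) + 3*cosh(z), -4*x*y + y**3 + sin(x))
0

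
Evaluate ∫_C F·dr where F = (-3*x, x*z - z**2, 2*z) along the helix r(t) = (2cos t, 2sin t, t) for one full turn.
8*pi*(-1 + pi)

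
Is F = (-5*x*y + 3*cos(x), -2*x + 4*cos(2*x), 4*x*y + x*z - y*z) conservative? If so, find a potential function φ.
No, ∇×F = (4*x - z, -4*y - z, 5*x - 8*sin(2*x) - 2) ≠ 0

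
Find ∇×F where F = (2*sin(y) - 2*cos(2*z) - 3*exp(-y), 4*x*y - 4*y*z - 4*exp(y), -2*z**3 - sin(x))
(4*y, 4*sin(2*z) + cos(x), 4*y - 2*cos(y) - 3*exp(-y))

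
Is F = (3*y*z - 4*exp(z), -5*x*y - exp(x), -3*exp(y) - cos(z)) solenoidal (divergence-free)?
No, ∇·F = -5*x + sin(z)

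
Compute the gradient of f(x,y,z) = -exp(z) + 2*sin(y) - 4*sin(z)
(0, 2*cos(y), -exp(z) - 4*cos(z))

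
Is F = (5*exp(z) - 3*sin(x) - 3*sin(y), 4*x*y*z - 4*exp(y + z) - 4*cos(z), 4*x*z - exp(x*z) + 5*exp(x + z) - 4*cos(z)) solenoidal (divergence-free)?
No, ∇·F = 4*x*z - x*exp(x*z) + 4*x + 5*exp(x + z) - 4*exp(y + z) + 4*sin(z) - 3*cos(x)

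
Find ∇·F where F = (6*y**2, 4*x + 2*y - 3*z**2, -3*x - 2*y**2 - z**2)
2 - 2*z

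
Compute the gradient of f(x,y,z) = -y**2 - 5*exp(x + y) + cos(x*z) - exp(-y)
(-z*sin(x*z) - 5*exp(x + y), -2*y - 5*exp(x + y) + exp(-y), -x*sin(x*z))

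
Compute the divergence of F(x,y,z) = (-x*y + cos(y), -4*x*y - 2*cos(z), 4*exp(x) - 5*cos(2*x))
-4*x - y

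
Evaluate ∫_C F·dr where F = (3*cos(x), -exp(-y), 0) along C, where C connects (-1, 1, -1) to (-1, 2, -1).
(1 - E)*exp(-2)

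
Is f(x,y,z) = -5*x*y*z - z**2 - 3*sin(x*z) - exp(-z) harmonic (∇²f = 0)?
No, ∇²f = 3*x**2*sin(x*z) + 3*z**2*sin(x*z) - 2 - exp(-z)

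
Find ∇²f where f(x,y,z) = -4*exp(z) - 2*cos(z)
-4*exp(z) + 2*cos(z)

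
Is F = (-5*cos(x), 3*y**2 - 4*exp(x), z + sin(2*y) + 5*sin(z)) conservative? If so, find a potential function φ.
No, ∇×F = (2*cos(2*y), 0, -4*exp(x)) ≠ 0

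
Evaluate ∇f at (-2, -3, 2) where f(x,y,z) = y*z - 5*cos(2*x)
(-10*sin(4), 2, -3)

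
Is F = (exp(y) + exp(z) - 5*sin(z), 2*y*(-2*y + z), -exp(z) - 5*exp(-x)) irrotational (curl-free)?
No, ∇×F = (-2*y, exp(z) - 5*cos(z) - 5*exp(-x), -exp(y))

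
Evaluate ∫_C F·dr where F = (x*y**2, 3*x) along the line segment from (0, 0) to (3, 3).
135/4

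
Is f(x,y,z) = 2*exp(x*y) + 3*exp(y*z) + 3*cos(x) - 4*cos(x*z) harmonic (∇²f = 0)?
No, ∇²f = 2*x**2*exp(x*y) + 4*x**2*cos(x*z) + 2*y**2*exp(x*y) + 3*y**2*exp(y*z) + 3*z**2*exp(y*z) + 4*z**2*cos(x*z) - 3*cos(x)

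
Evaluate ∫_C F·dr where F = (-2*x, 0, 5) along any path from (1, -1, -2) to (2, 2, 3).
22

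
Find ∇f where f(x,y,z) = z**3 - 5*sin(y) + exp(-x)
(-exp(-x), -5*cos(y), 3*z**2)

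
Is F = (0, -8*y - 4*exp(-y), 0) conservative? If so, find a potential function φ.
Yes, F is conservative. φ = -4*y**2 + 4*exp(-y)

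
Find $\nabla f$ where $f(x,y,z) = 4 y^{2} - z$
(0, 8*y, -1)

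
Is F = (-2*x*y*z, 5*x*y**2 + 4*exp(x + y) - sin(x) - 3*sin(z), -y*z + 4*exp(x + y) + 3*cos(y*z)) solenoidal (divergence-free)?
No, ∇·F = 10*x*y - 2*y*z - 3*y*sin(y*z) - y + 4*exp(x + y)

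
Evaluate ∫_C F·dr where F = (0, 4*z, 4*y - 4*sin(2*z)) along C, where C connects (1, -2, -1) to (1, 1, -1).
-12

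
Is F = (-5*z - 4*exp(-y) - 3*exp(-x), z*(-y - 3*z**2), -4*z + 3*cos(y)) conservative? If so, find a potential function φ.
No, ∇×F = (y + 9*z**2 - 3*sin(y), -5, -4*exp(-y)) ≠ 0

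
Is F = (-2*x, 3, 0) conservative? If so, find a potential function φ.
Yes, F is conservative. φ = -x**2 + 3*y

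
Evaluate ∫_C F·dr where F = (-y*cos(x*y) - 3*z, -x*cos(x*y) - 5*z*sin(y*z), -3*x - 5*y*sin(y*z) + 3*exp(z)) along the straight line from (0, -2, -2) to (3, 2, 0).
-3*exp(-2) - sin(6) - 5*cos(4) + 8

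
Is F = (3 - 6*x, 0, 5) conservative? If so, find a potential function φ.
Yes, F is conservative. φ = -3*x**2 + 3*x + 5*z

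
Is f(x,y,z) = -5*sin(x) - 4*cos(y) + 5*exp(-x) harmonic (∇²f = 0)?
No, ∇²f = 5*sin(x) + 4*cos(y) + 5*exp(-x)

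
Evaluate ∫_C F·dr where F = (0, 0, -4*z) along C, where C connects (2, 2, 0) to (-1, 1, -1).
-2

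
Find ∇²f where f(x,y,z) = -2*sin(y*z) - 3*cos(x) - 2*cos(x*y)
2*x**2*cos(x*y) + 2*y**2*sin(y*z) + 2*y**2*cos(x*y) + 2*z**2*sin(y*z) + 3*cos(x)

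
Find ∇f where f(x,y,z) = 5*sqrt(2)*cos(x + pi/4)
(-5*sqrt(2)*sin(x + pi/4), 0, 0)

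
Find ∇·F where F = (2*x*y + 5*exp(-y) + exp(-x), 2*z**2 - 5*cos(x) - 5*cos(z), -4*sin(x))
2*y - exp(-x)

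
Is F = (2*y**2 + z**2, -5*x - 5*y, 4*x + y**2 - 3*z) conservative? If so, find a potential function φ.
No, ∇×F = (2*y, 2*z - 4, -4*y - 5) ≠ 0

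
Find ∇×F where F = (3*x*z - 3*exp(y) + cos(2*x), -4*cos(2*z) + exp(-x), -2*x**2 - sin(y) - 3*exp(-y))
(-8*sin(2*z) - cos(y) + 3*exp(-y), 7*x, 3*exp(y) - exp(-x))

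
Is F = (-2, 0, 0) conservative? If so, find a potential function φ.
Yes, F is conservative. φ = -2*x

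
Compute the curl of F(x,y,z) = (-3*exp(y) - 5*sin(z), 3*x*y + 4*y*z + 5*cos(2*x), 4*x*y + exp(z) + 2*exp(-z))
(4*x - 4*y, -4*y - 5*cos(z), 3*y + 3*exp(y) - 10*sin(2*x))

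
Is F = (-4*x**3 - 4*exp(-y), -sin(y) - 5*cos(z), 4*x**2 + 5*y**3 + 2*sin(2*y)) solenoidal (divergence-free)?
No, ∇·F = -12*x**2 - cos(y)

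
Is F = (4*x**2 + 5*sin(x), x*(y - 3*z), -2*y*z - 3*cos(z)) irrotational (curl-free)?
No, ∇×F = (3*x - 2*z, 0, y - 3*z)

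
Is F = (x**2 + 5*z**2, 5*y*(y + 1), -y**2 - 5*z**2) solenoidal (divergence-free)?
No, ∇·F = 2*x + 10*y - 10*z + 5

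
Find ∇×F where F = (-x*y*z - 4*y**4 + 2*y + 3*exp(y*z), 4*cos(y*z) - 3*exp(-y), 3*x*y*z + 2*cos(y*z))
(3*x*z + 4*y*sin(y*z) - 2*z*sin(y*z), y*(-x - 3*z + 3*exp(y*z)), x*z + 16*y**3 - 3*z*exp(y*z) - 2)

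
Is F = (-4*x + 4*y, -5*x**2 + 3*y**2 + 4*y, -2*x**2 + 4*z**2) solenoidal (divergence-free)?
No, ∇·F = 6*y + 8*z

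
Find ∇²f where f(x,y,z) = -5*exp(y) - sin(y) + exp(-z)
-5*exp(y) + sin(y) + exp(-z)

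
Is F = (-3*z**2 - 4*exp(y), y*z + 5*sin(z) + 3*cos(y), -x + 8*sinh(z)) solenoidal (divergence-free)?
No, ∇·F = z - 3*sin(y) + 8*cosh(z)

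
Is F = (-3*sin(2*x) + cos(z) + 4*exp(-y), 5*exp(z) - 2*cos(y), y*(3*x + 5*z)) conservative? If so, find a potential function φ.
No, ∇×F = (3*x + 5*z - 5*exp(z), -3*y - sin(z), 4*exp(-y)) ≠ 0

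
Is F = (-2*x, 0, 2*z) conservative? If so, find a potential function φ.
Yes, F is conservative. φ = -x**2 + z**2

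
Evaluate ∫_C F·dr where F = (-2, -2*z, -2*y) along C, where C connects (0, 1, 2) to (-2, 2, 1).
4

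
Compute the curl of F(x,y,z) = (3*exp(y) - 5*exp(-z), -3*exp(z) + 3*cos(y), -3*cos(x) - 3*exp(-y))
(3*exp(z) + 3*exp(-y), -3*sin(x) + 5*exp(-z), -3*exp(y))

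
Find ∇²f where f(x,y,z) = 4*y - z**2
-2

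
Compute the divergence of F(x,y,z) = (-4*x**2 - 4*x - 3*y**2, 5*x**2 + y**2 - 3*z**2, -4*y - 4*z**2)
-8*x + 2*y - 8*z - 4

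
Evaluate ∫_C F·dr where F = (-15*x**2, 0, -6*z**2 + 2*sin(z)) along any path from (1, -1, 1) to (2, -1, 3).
-87 + 2*cos(1) - 2*cos(3)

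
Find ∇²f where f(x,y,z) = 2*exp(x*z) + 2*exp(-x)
2*x**2*exp(x*z) + 2*z**2*exp(x*z) + 2*exp(-x)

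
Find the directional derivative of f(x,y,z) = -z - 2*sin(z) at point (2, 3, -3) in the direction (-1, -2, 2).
-2/3 - 4*cos(3)/3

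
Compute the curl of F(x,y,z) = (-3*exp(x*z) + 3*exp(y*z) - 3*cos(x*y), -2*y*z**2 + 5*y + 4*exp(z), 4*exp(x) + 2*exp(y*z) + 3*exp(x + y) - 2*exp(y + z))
(4*y*z + 2*z*exp(y*z) - 4*exp(z) + 3*exp(x + y) - 2*exp(y + z), -3*x*exp(x*z) + 3*y*exp(y*z) - 4*exp(x) - 3*exp(x + y), -3*x*sin(x*y) - 3*z*exp(y*z))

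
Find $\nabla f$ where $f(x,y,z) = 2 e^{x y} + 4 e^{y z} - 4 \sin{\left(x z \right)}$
(2*y*exp(x*y) - 4*z*cos(x*z), 2*x*exp(x*y) + 4*z*exp(y*z), -4*x*cos(x*z) + 4*y*exp(y*z))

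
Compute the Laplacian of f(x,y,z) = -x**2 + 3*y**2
4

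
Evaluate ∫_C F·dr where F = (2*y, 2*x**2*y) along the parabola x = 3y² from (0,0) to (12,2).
224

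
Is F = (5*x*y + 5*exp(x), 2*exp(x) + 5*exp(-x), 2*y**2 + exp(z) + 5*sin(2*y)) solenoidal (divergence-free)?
No, ∇·F = 5*y + 5*exp(x) + exp(z)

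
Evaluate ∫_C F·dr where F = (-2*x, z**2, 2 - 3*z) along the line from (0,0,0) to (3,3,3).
-15/2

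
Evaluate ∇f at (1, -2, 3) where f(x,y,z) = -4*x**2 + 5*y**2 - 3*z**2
(-8, -20, -18)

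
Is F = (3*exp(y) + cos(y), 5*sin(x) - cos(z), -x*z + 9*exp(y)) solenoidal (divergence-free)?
No, ∇·F = -x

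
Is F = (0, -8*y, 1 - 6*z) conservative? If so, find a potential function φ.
Yes, F is conservative. φ = -4*y**2 - 3*z**2 + z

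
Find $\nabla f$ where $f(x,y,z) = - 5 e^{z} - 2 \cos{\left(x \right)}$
(2*sin(x), 0, -5*exp(z))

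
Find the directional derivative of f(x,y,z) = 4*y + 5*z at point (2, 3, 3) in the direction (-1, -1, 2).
sqrt(6)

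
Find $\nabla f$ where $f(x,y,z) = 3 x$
(3, 0, 0)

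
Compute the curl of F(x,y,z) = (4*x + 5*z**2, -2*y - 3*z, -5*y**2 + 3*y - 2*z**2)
(6 - 10*y, 10*z, 0)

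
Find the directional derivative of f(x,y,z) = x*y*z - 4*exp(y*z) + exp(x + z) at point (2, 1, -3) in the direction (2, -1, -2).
-4/3 - 4*exp(-3)/3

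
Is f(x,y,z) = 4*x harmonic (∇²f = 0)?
Yes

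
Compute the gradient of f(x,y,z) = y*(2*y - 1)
(0, 4*y - 1, 0)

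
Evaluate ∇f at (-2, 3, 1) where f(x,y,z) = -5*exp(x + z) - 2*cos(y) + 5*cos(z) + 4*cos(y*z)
(-5*exp(-1), -2*sin(3), -5*sin(1) - 5*exp(-1) - 12*sin(3))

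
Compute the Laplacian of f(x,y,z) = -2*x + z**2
2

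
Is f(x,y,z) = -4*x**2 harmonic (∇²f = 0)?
No, ∇²f = -8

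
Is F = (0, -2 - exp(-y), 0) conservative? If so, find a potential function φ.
Yes, F is conservative. φ = -2*y + exp(-y)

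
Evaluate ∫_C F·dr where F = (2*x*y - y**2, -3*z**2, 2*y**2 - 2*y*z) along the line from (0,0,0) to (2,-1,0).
-10/3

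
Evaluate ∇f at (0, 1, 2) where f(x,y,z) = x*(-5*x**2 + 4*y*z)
(8, 0, 0)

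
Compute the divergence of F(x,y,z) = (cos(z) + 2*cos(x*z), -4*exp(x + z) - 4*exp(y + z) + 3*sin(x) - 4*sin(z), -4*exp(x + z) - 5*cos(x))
-2*z*sin(x*z) - 4*exp(x + z) - 4*exp(y + z)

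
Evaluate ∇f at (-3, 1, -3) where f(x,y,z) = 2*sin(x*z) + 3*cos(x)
(3*sin(3) - 6*cos(9), 0, -6*cos(9))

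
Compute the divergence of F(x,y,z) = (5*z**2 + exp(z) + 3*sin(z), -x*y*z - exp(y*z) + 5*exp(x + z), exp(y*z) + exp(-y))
-x*z + y*exp(y*z) - z*exp(y*z)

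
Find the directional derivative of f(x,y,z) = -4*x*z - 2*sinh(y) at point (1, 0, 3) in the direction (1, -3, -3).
6*sqrt(19)/19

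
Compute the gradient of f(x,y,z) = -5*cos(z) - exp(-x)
(exp(-x), 0, 5*sin(z))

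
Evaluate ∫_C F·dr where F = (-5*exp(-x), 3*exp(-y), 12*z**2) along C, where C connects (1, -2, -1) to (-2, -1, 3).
-3*E - 5*exp(-1) + 8*exp(2) + 112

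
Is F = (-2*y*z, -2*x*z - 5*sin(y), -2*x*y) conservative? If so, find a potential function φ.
Yes, F is conservative. φ = -2*x*y*z + 5*cos(y)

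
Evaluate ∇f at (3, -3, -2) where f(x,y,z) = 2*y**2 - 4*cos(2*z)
(0, -12, -8*sin(4))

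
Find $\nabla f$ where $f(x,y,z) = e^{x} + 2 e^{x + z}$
(exp(x) + 2*exp(x + z), 0, 2*exp(x + z))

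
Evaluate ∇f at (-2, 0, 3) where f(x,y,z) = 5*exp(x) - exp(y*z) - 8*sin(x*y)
(5*exp(-2), 13, 0)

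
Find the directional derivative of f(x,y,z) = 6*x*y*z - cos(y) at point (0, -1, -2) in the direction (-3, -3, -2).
3*sqrt(22)*(-12 + sin(1))/22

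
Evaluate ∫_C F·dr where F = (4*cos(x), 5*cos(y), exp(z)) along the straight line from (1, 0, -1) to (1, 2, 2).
-exp(-1) + 5*sin(2) + exp(2)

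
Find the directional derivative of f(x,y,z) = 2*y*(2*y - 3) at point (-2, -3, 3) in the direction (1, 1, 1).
-10*sqrt(3)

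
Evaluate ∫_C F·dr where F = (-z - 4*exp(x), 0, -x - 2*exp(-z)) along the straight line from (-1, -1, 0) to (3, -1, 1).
-4*exp(3) - 5 + 6*exp(-1)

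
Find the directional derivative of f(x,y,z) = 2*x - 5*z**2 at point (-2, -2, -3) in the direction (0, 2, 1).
6*sqrt(5)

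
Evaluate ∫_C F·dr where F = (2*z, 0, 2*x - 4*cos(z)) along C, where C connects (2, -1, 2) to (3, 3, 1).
-4*sin(1) - 2 + 4*sin(2)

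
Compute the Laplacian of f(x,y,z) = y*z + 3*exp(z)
3*exp(z)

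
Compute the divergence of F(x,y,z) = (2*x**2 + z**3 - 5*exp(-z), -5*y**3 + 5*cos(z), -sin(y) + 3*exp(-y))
4*x - 15*y**2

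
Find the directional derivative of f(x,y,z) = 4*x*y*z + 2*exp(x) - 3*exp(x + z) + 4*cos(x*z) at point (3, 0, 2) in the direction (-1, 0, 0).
-2*exp(3) + 8*sin(6) + 3*exp(5)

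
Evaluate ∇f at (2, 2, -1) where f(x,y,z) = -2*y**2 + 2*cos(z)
(0, -8, 2*sin(1))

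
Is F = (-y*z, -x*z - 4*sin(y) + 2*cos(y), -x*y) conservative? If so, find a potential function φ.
Yes, F is conservative. φ = -x*y*z + 2*sin(y) + 4*cos(y)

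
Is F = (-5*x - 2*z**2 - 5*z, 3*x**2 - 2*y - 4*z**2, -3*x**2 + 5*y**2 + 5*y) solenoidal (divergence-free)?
No, ∇·F = -7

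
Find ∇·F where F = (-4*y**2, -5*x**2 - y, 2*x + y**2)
-1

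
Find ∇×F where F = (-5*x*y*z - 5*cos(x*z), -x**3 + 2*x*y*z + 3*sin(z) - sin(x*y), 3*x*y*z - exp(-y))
(-2*x*y + 3*x*z - 3*cos(z) + exp(-y), -5*x*y + 5*x*sin(x*z) - 3*y*z, -3*x**2 + 5*x*z + 2*y*z - y*cos(x*y))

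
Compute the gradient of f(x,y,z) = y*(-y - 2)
(0, -2*y - 2, 0)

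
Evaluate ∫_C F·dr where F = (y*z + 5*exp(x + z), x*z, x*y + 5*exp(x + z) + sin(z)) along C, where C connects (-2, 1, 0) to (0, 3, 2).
-cos(2) + 1 + 10*sinh(2)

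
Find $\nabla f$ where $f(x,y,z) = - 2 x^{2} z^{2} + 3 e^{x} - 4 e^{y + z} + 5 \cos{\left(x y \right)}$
(-4*x*z**2 - 5*y*sin(x*y) + 3*exp(x), -5*x*sin(x*y) - 4*exp(y + z), -4*x**2*z - 4*exp(y + z))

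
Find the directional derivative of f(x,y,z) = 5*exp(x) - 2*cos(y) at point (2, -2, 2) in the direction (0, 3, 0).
-2*sin(2)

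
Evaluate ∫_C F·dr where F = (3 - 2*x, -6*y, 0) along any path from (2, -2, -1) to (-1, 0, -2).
6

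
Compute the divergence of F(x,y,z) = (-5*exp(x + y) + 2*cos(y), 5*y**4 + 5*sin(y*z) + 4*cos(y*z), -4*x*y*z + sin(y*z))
-4*x*y + 20*y**3 + y*cos(y*z) - 4*z*sin(y*z) + 5*z*cos(y*z) - 5*exp(x + y)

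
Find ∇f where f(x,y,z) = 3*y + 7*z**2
(0, 3, 14*z)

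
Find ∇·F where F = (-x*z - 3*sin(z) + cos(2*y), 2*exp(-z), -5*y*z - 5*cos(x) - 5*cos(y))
-5*y - z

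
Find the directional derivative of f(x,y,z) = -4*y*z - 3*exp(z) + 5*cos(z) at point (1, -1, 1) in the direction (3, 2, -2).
2*sqrt(17)*(-8 + 5*sin(1) + 3*E)/17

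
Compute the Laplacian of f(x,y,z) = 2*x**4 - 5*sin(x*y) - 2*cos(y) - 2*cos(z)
5*x**2*sin(x*y) + 24*x**2 + 5*y**2*sin(x*y) + 2*cos(y) + 2*cos(z)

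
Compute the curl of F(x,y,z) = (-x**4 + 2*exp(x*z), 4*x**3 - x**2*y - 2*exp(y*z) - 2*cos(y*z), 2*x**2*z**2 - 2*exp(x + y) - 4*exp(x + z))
(2*y*exp(y*z) - 2*y*sin(y*z) - 2*exp(x + y), -4*x*z**2 + 2*x*exp(x*z) + 2*exp(x + y) + 4*exp(x + z), 2*x*(6*x - y))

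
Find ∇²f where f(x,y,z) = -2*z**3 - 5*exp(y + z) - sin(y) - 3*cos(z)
-12*z - 10*exp(y + z) + sin(y) + 3*cos(z)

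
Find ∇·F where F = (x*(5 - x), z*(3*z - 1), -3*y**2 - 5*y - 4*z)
1 - 2*x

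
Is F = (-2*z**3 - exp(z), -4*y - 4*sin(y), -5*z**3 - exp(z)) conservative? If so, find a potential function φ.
No, ∇×F = (0, -6*z**2 - exp(z), 0) ≠ 0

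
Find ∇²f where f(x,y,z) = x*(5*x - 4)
10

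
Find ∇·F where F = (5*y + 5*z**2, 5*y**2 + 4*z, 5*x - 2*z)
10*y - 2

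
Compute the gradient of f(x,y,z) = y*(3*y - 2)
(0, 6*y - 2, 0)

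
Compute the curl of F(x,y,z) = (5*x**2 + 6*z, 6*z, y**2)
(2*y - 6, 6, 0)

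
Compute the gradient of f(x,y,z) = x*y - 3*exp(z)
(y, x, -3*exp(z))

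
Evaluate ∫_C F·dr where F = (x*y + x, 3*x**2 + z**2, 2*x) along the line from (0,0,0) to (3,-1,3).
-3/2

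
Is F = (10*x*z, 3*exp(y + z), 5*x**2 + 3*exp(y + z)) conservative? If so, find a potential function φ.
Yes, F is conservative. φ = 5*x**2*z + 3*exp(y + z)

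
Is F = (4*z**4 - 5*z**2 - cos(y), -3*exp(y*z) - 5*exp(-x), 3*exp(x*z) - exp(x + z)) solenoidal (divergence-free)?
No, ∇·F = 3*x*exp(x*z) - 3*z*exp(y*z) - exp(x + z)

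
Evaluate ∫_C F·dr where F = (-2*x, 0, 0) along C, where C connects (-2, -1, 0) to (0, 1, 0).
4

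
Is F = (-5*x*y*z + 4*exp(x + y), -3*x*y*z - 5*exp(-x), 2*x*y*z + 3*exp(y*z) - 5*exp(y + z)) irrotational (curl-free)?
No, ∇×F = (3*x*y + 2*x*z + 3*z*exp(y*z) - 5*exp(y + z), y*(-5*x - 2*z), 5*x*z - 3*y*z - 4*exp(x + y) + 5*exp(-x))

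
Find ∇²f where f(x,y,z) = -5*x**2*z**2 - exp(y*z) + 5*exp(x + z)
-10*x**2 - y**2*exp(y*z) - z**2*exp(y*z) - 10*z**2 + 10*exp(x + z)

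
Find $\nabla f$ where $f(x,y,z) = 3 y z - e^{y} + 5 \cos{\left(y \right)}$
(0, 3*z - exp(y) - 5*sin(y), 3*y)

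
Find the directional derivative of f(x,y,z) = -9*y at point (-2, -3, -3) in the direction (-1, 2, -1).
-3*sqrt(6)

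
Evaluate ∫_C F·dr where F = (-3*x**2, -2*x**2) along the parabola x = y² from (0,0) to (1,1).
-7/5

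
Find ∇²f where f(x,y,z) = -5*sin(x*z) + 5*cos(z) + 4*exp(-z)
(5*(x**2*sin(x*z) + z**2*sin(x*z) - cos(z))*exp(z) + 4)*exp(-z)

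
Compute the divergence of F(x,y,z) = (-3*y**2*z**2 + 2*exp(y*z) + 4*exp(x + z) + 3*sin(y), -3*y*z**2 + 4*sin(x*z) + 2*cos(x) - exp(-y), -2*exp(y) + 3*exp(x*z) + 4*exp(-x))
3*x*exp(x*z) - 3*z**2 + 4*exp(x + z) + exp(-y)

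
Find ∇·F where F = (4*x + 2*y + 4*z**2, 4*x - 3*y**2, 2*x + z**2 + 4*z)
-6*y + 2*z + 8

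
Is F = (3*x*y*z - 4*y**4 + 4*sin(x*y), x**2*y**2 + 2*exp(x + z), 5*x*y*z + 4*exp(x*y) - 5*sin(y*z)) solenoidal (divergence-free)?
No, ∇·F = y*(2*x**2 + 5*x + 3*z + 4*cos(x*y) - 5*cos(y*z))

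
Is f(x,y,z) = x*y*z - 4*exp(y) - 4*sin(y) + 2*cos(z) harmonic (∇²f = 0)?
No, ∇²f = -4*exp(y) + 4*sin(y) - 2*cos(z)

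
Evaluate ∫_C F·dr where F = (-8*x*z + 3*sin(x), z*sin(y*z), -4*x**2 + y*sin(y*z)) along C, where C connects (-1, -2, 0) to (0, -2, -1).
-2 - cos(2) + 3*cos(1)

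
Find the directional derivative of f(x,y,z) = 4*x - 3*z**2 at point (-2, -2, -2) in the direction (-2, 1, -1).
-10*sqrt(6)/3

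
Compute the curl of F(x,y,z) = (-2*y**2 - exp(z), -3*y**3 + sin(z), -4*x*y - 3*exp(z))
(-4*x - cos(z), 4*y - exp(z), 4*y)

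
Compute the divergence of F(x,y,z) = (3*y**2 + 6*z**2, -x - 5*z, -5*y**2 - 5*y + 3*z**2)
6*z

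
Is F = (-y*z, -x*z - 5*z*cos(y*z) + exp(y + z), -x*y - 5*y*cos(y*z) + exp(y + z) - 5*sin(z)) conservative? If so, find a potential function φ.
Yes, F is conservative. φ = -x*y*z + exp(y + z) - 5*sin(y*z) + 5*cos(z)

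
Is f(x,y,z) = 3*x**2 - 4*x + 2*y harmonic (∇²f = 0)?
No, ∇²f = 6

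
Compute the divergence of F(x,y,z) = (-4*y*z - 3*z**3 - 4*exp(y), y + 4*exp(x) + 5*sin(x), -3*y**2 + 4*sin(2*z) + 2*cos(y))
8*cos(2*z) + 1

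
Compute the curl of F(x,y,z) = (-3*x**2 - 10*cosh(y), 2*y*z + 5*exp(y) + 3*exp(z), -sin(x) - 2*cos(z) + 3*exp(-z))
(-2*y - 3*exp(z), cos(x), 10*sinh(y))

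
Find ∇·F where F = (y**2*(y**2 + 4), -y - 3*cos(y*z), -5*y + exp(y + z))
3*z*sin(y*z) + exp(y + z) - 1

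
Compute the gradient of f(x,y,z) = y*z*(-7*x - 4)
(-7*y*z, -z*(7*x + 4), -y*(7*x + 4))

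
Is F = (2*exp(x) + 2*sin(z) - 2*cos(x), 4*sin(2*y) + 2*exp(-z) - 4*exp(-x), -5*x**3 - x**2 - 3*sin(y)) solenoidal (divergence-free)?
No, ∇·F = 2*exp(x) + 2*sin(x) + 8*cos(2*y)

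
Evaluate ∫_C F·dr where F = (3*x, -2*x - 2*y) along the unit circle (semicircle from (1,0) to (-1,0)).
-pi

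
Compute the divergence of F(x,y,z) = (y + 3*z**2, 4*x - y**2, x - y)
-2*y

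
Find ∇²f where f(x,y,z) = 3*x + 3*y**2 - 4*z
6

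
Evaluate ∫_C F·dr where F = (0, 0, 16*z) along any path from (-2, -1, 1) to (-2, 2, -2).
24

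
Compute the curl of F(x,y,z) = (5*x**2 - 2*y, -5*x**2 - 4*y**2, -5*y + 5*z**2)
(-5, 0, 2 - 10*x)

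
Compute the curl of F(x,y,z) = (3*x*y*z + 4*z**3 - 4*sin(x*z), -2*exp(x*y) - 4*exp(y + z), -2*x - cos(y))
(4*exp(y + z) + sin(y), 3*x*y - 4*x*cos(x*z) + 12*z**2 + 2, -3*x*z - 2*y*exp(x*y))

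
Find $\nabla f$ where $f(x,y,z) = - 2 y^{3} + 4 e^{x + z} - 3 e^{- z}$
(4*exp(x + z), -6*y**2, (4*exp(x + 2*z) + 3)*exp(-z))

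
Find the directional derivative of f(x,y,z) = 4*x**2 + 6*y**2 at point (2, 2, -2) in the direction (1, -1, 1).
-8*sqrt(3)/3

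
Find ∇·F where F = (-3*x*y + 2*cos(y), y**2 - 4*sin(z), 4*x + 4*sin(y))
-y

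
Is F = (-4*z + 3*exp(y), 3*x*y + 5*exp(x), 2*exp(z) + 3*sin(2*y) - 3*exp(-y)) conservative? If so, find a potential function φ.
No, ∇×F = (6*cos(2*y) + 3*exp(-y), -4, 3*y + 5*exp(x) - 3*exp(y)) ≠ 0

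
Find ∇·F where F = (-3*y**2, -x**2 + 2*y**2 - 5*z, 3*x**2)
4*y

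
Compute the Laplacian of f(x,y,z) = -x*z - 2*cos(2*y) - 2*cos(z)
8*cos(2*y) + 2*cos(z)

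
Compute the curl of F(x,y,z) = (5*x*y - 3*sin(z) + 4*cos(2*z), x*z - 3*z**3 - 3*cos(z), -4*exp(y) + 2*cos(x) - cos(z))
(-x + 9*z**2 - 4*exp(y) - 3*sin(z), 2*sin(x) - 8*sin(2*z) - 3*cos(z), -5*x + z)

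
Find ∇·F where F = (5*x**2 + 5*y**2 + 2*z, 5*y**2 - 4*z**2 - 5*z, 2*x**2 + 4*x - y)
10*x + 10*y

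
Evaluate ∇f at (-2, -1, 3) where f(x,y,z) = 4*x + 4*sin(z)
(4, 0, 4*cos(3))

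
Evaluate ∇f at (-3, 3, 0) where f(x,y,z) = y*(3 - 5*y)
(0, -27, 0)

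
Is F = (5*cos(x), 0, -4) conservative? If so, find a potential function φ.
Yes, F is conservative. φ = -4*z + 5*sin(x)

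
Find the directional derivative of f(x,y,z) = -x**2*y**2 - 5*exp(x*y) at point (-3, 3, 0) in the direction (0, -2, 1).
sqrt(5)*(-6 + 108*exp(9)/5)*exp(-9)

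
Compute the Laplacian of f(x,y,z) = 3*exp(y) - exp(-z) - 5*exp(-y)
3*exp(y) - exp(-z) - 5*exp(-y)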